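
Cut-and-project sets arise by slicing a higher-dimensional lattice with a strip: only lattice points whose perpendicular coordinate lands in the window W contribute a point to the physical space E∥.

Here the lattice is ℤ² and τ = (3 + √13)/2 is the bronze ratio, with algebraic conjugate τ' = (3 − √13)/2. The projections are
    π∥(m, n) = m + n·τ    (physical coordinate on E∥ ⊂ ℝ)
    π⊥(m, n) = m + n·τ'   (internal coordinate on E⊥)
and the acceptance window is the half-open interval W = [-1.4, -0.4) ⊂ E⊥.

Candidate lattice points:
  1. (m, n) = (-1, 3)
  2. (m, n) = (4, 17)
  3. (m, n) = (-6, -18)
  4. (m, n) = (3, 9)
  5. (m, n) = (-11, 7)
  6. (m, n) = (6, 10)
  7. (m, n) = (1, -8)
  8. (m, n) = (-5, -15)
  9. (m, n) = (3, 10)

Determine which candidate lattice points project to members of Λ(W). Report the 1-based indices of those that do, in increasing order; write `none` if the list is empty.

2, 3, 8

Numerically τ ≈ 3.30278 and τ' = −1/τ ≈ -0.30278.
[1] lift (-1,3): star map gives -1.90833; window check -1.4 ≤ -1.90833 < -0.4 is false → out
[2] lift (4,17): star map gives -1.14719; window check -1.4 ≤ -1.14719 < -0.4 is true → IN Λ
[3] lift (-6,-18): star map gives -0.55004; window check -1.4 ≤ -0.55004 < -0.4 is true → IN Λ
[4] lift (3,9): star map gives 0.27502; window check -1.4 ≤ 0.27502 < -0.4 is false → out
[5] lift (-11,7): star map gives -13.11943; window check -1.4 ≤ -13.11943 < -0.4 is false → out
[6] lift (6,10): star map gives 2.97224; window check -1.4 ≤ 2.97224 < -0.4 is false → out
[7] lift (1,-8): star map gives 3.42221; window check -1.4 ≤ 3.42221 < -0.4 is false → out
[8] lift (-5,-15): star map gives -0.45837; window check -1.4 ≤ -0.45837 < -0.4 is true → IN Λ
[9] lift (3,10): star map gives -0.02776; window check -1.4 ≤ -0.02776 < -0.4 is false → out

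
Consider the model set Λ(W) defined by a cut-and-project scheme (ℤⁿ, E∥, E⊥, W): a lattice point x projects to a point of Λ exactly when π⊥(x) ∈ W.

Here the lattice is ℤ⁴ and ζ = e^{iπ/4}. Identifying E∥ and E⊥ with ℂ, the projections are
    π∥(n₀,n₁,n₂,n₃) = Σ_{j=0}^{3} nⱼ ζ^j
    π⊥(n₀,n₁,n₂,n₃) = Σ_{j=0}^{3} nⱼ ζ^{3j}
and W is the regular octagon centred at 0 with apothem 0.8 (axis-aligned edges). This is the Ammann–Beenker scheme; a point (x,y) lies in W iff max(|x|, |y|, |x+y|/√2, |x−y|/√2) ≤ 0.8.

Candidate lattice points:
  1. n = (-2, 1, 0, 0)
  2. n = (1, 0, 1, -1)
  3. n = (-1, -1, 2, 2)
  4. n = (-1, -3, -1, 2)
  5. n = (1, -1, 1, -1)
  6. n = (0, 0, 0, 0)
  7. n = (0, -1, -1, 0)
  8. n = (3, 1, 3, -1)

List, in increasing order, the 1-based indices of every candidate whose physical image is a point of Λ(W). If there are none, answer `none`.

Internal map: ζ^{3j} for j=0..3 gives (1,0), (−√2/2,√2/2), (0,−1), (√2/2,√2/2).
candidate 1: n = (-2, 1, 0, 0) → π⊥ ≈ (-2.707107, +0.707107); max(|x|,|y|,|x±y|/√2) = 2.707107 > 0.8 ⇒ ∉ W
candidate 2: n = (1, 0, 1, -1) → π⊥ ≈ (+0.292893, -1.707107); max(|x|,|y|,|x±y|/√2) = 1.707107 > 0.8 ⇒ ∉ W
candidate 3: n = (-1, -1, 2, 2) → π⊥ ≈ (+1.121320, -1.292893); max(|x|,|y|,|x±y|/√2) = 1.707107 > 0.8 ⇒ ∉ W
candidate 4: n = (-1, -3, -1, 2) → π⊥ ≈ (+2.535534, +0.292893); max(|x|,|y|,|x±y|/√2) = 2.535534 > 0.8 ⇒ ∉ W
candidate 5: n = (1, -1, 1, -1) → π⊥ ≈ (+1.000000, -2.414214); max(|x|,|y|,|x±y|/√2) = 2.414214 > 0.8 ⇒ ∉ W
candidate 6: n = (0, 0, 0, 0) → π⊥ ≈ (+0.000000, +0.000000); max(|x|,|y|,|x±y|/√2) = 0.000000 ≤ 0.8 ⇒ ∈ W
candidate 7: n = (0, -1, -1, 0) → π⊥ ≈ (+0.707107, +0.292893); max(|x|,|y|,|x±y|/√2) = 0.707107 ≤ 0.8 ⇒ ∈ W
candidate 8: n = (3, 1, 3, -1) → π⊥ ≈ (+1.585786, -3.000000); max(|x|,|y|,|x±y|/√2) = 3.242641 > 0.8 ⇒ ∉ W

6, 7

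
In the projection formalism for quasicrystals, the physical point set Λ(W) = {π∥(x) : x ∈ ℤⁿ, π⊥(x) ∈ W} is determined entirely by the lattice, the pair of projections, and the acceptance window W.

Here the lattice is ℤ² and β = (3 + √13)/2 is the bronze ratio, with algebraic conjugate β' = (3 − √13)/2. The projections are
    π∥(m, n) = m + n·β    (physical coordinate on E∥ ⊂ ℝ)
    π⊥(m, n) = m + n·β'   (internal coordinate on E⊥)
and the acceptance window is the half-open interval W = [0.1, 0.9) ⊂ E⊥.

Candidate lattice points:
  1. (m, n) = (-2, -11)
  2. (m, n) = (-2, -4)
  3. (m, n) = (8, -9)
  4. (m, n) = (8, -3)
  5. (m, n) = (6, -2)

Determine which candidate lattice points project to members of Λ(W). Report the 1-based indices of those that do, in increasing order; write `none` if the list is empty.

β' = (3−√13)/2 ≈ -0.3028.
#1 (-2,-11): internal coord -2 + (-11)·β' = +1.3305; +1.3305 ∉ [0.1, 0.9) → out
#2 (-2,-4): internal coord -2 + (-4)·β' = -0.7889; -0.7889 ∉ [0.1, 0.9) → out
#3 (8,-9): internal coord 8 + (-9)·β' = +10.7250; +10.7250 ∉ [0.1, 0.9) → out
#4 (8,-3): internal coord 8 + (-3)·β' = +8.9083; +8.9083 ∉ [0.1, 0.9) → out
#5 (6,-2): internal coord 6 + (-2)·β' = +6.6056; +6.6056 ∉ [0.1, 0.9) → out

none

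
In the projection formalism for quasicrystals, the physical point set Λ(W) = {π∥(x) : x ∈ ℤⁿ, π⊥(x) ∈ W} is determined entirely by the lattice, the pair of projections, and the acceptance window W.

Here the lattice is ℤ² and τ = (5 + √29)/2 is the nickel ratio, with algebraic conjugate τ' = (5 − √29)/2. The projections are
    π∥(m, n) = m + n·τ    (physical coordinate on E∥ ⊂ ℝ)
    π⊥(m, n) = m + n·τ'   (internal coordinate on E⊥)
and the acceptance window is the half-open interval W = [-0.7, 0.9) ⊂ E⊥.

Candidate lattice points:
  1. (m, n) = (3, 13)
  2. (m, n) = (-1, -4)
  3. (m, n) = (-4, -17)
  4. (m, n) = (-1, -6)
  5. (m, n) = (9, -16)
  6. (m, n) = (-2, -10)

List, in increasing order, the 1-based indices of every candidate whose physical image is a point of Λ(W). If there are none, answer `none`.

τ' = (5−√29)/2 ≈ -0.19258.
[1] lift (3,13): star map gives 0.49643; window check -0.7 ≤ 0.49643 < 0.9 is true → IN Λ
[2] lift (-1,-4): star map gives -0.22967; window check -0.7 ≤ -0.22967 < 0.9 is true → IN Λ
[3] lift (-4,-17): star map gives -0.72610; window check -0.7 ≤ -0.72610 < 0.9 is false → out
[4] lift (-1,-6): star map gives 0.15549; window check -0.7 ≤ 0.15549 < 0.9 is true → IN Λ
[5] lift (9,-16): star map gives 12.08132; window check -0.7 ≤ 12.08132 < 0.9 is false → out
[6] lift (-2,-10): star map gives -0.07418; window check -0.7 ≤ -0.07418 < 0.9 is true → IN Λ

1, 2, 4, 6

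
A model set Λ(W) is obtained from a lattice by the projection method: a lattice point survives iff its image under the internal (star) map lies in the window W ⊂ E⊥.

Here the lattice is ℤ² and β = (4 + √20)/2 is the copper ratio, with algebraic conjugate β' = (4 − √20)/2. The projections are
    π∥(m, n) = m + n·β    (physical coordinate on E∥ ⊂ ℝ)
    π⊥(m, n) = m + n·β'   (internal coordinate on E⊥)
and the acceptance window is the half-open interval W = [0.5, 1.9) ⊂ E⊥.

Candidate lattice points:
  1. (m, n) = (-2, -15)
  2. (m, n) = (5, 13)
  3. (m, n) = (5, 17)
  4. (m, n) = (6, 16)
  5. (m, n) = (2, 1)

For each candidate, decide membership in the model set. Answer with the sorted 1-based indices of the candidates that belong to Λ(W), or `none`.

β' = (4−√20)/2 ≈ -0.236068.
[1] lift (-2,-15): star map gives 1.541020; window check 0.5 ≤ 1.541020 < 1.9 is true → IN Λ
[2] lift (5,13): star map gives 1.931116; window check 0.5 ≤ 1.931116 < 1.9 is false → out
[3] lift (5,17): star map gives 0.986844; window check 0.5 ≤ 0.986844 < 1.9 is true → IN Λ
[4] lift (6,16): star map gives 2.222912; window check 0.5 ≤ 2.222912 < 1.9 is false → out
[5] lift (2,1): star map gives 1.763932; window check 0.5 ≤ 1.763932 < 1.9 is true → IN Λ

1, 3, 5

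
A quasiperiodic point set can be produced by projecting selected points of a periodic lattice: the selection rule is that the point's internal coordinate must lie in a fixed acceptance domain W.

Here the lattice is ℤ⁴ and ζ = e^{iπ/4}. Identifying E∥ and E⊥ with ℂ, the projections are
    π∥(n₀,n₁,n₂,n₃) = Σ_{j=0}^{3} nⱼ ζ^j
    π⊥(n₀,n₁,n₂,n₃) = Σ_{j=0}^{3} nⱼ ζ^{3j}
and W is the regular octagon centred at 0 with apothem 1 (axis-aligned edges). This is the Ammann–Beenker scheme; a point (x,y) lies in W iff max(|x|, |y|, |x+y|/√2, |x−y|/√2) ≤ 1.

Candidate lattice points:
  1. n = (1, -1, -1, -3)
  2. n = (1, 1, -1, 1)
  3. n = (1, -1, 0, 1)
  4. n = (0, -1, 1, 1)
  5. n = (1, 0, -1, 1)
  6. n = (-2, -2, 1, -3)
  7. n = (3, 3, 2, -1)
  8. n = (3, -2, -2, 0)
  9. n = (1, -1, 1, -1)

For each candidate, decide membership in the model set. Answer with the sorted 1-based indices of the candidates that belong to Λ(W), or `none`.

7

With ζ = e^{iπ/4} the internal vectors are ζ^0,ζ^3,ζ^6,ζ^9.
#1 (1, -1, -1, -3): internal (-0.414214, -1.828427); octagon support 1.828427 vs apothem 1 → ∉ W
#2 (1, 1, -1, 1): internal (1.000000, 2.414214); octagon support 2.414214 vs apothem 1 → ∉ W
#3 (1, -1, 0, 1): internal (2.414214, 0.000000); octagon support 2.414214 vs apothem 1 → ∉ W
#4 (0, -1, 1, 1): internal (1.414214, -1.000000); octagon support 1.707107 vs apothem 1 → ∉ W
#5 (1, 0, -1, 1): internal (1.707107, 1.707107); octagon support 2.414214 vs apothem 1 → ∉ W
#6 (-2, -2, 1, -3): internal (-2.707107, -4.535534); octagon support 5.121320 vs apothem 1 → ∉ W
#7 (3, 3, 2, -1): internal (0.171573, -0.585786); octagon support 0.585786 vs apothem 1 → ∈ W
#8 (3, -2, -2, 0): internal (4.414214, 0.585786); octagon support 4.414214 vs apothem 1 → ∉ W
#9 (1, -1, 1, -1): internal (1.000000, -2.414214); octagon support 2.414214 vs apothem 1 → ∉ W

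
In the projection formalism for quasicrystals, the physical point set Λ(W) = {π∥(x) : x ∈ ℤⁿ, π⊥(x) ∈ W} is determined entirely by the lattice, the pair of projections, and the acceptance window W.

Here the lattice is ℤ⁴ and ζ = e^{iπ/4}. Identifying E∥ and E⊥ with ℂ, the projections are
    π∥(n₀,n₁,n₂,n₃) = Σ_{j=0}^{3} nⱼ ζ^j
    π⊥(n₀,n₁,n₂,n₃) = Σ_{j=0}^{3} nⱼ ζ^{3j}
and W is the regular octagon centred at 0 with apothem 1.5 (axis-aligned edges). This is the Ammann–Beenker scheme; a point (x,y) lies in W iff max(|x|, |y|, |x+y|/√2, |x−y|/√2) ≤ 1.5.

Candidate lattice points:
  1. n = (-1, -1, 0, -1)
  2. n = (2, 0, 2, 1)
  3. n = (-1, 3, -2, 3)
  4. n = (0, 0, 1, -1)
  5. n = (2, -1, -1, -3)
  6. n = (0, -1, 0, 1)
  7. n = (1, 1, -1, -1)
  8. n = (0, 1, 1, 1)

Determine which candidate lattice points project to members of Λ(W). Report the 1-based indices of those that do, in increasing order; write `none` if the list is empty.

π⊥(n) = n₀ + n₁ζ³ + n₂ζ⁶ + n₃ζ⁹ where ζ = e^{iπ/4}.
candidate 1: n = (-1, -1, 0, -1) → π⊥ ≈ (-1.0000, -1.4142); max(|x|,|y|,|x±y|/√2) = 1.7071 > 1.5 ⇒ ∉ W
candidate 2: n = (2, 0, 2, 1) → π⊥ ≈ (+2.7071, -1.2929); max(|x|,|y|,|x±y|/√2) = 2.8284 > 1.5 ⇒ ∉ W
candidate 3: n = (-1, 3, -2, 3) → π⊥ ≈ (-1.0000, +6.2426); max(|x|,|y|,|x±y|/√2) = 6.2426 > 1.5 ⇒ ∉ W
candidate 4: n = (0, 0, 1, -1) → π⊥ ≈ (-0.7071, -1.7071); max(|x|,|y|,|x±y|/√2) = 1.7071 > 1.5 ⇒ ∉ W
candidate 5: n = (2, -1, -1, -3) → π⊥ ≈ (+0.5858, -1.8284); max(|x|,|y|,|x±y|/√2) = 1.8284 > 1.5 ⇒ ∉ W
candidate 6: n = (0, -1, 0, 1) → π⊥ ≈ (+1.4142, +0.0000); max(|x|,|y|,|x±y|/√2) = 1.4142 ≤ 1.5 ⇒ ∈ W
candidate 7: n = (1, 1, -1, -1) → π⊥ ≈ (-0.4142, +1.0000); max(|x|,|y|,|x±y|/√2) = 1.0000 ≤ 1.5 ⇒ ∈ W
candidate 8: n = (0, 1, 1, 1) → π⊥ ≈ (+0.0000, +0.4142); max(|x|,|y|,|x±y|/√2) = 0.4142 ≤ 1.5 ⇒ ∈ W

6, 7, 8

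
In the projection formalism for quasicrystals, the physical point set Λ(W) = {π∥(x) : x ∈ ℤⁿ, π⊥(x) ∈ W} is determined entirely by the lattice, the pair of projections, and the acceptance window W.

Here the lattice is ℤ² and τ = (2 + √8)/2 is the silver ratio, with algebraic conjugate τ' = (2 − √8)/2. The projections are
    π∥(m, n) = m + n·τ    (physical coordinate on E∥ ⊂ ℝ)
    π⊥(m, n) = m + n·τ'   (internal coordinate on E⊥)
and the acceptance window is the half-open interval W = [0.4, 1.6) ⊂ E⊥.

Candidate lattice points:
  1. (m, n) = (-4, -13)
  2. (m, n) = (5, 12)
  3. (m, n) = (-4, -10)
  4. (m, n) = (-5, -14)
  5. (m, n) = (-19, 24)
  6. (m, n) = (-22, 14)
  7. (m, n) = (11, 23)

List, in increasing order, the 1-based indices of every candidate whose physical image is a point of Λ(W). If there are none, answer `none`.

τ' = (2−√8)/2 ≈ -0.41421.
[1] lift (-4,-13): star map gives 1.38478; window check 0.4 ≤ 1.38478 < 1.6 is true → IN Λ
[2] lift (5,12): star map gives 0.02944; window check 0.4 ≤ 0.02944 < 1.6 is false → out
[3] lift (-4,-10): star map gives 0.14214; window check 0.4 ≤ 0.14214 < 1.6 is false → out
[4] lift (-5,-14): star map gives 0.79899; window check 0.4 ≤ 0.79899 < 1.6 is true → IN Λ
[5] lift (-19,24): star map gives -28.94113; window check 0.4 ≤ -28.94113 < 1.6 is false → out
[6] lift (-22,14): star map gives -27.79899; window check 0.4 ≤ -27.79899 < 1.6 is false → out
[7] lift (11,23): star map gives 1.47309; window check 0.4 ≤ 1.47309 < 1.6 is true → IN Λ

1, 4, 7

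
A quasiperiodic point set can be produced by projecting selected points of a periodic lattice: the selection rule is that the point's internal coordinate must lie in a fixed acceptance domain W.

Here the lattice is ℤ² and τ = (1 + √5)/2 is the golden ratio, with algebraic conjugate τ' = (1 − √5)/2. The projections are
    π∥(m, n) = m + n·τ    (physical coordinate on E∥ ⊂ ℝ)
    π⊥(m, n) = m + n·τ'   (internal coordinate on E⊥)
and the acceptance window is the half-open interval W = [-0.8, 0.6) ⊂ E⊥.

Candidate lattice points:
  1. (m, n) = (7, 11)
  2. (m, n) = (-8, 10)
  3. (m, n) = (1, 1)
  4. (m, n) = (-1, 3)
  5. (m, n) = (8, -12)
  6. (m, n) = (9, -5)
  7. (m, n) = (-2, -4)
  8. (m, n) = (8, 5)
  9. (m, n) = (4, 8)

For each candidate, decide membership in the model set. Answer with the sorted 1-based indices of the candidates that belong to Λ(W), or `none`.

Compute τ' = (1−√5)/2 = -0.6180, so π⊥(m,n) = m -0.6180·n.
candidate 1: (m,n)=(7,11) → π∥ = 7+11·τ ≈ 24.7984, π⊥ = 7+11·τ' ≈ 0.2016 ∈ [-0.8, 0.6) ⇒ IN Λ
candidate 2: (m,n)=(-8,10) → π∥ = -8+10·τ ≈ 8.1803, π⊥ = -8+10·τ' ≈ -14.1803 ∉ [-0.8, 0.6) ⇒ out
candidate 3: (m,n)=(1,1) → π∥ = 1+1·τ ≈ 2.6180, π⊥ = 1+1·τ' ≈ 0.3820 ∈ [-0.8, 0.6) ⇒ IN Λ
candidate 4: (m,n)=(-1,3) → π∥ = -1+3·τ ≈ 3.8541, π⊥ = -1+3·τ' ≈ -2.8541 ∉ [-0.8, 0.6) ⇒ out
candidate 5: (m,n)=(8,-12) → π∥ = 8-12·τ ≈ -11.4164, π⊥ = 8-12·τ' ≈ 15.4164 ∉ [-0.8, 0.6) ⇒ out
candidate 6: (m,n)=(9,-5) → π∥ = 9-5·τ ≈ 0.9098, π⊥ = 9-5·τ' ≈ 12.0902 ∉ [-0.8, 0.6) ⇒ out
candidate 7: (m,n)=(-2,-4) → π∥ = -2-4·τ ≈ -8.4721, π⊥ = -2-4·τ' ≈ 0.4721 ∈ [-0.8, 0.6) ⇒ IN Λ
candidate 8: (m,n)=(8,5) → π∥ = 8+5·τ ≈ 16.0902, π⊥ = 8+5·τ' ≈ 4.9098 ∉ [-0.8, 0.6) ⇒ out
candidate 9: (m,n)=(4,8) → π∥ = 4+8·τ ≈ 16.9443, π⊥ = 4+8·τ' ≈ -0.9443 ∉ [-0.8, 0.6) ⇒ out

1, 3, 7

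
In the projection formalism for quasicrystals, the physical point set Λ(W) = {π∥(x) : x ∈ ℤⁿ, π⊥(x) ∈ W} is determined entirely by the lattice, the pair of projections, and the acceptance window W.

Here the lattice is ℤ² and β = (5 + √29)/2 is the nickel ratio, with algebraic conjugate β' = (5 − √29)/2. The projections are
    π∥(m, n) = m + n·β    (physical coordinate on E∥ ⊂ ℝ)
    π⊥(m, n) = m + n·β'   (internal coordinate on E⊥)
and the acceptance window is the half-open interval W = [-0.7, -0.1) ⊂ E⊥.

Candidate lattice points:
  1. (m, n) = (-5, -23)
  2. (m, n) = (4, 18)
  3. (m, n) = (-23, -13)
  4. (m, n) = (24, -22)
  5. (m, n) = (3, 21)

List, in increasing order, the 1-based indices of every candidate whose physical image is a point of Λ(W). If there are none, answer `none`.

Compute β' = (5−√29)/2 = -0.19258, so π⊥(m,n) = m -0.19258·n.
#1 (-5,-23): internal coord -5 + (-23)·β' = -0.57060; -0.57060 ∈ [-0.7, -0.1) → IN Λ
#2 (4,18): internal coord 4 + (18)·β' = +0.53352; +0.53352 ∉ [-0.7, -0.1) → out
#3 (-23,-13): internal coord -23 + (-13)·β' = -20.49643; -20.49643 ∉ [-0.7, -0.1) → out
#4 (24,-22): internal coord 24 + (-22)·β' = +28.23681; +28.23681 ∉ [-0.7, -0.1) → out
#5 (3,21): internal coord 3 + (21)·β' = -1.04423; -1.04423 ∉ [-0.7, -0.1) → out

1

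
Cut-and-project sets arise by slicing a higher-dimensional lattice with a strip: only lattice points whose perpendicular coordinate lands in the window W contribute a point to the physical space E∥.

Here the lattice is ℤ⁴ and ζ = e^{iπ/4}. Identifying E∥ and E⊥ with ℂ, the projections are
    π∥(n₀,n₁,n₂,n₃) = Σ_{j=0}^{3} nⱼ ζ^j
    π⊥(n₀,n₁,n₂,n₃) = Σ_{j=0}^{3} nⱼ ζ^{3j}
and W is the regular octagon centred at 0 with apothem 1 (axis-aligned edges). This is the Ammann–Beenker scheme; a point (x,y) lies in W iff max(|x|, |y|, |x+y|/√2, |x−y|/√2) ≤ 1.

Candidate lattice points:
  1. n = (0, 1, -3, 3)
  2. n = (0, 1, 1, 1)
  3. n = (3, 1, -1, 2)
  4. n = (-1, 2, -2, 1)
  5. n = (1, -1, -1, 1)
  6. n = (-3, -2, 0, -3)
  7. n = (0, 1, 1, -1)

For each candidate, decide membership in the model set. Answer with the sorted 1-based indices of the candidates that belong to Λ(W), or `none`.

2

With ζ = e^{iπ/4} the internal vectors are ζ^0,ζ^3,ζ^6,ζ^9.
candidate 1: n = (0, 1, -3, 3) → π⊥ ≈ (+1.4142, +5.8284); max(|x|,|y|,|x±y|/√2) = 5.8284 > 1 ⇒ ∉ W
candidate 2: n = (0, 1, 1, 1) → π⊥ ≈ (+0.0000, +0.4142); max(|x|,|y|,|x±y|/√2) = 0.4142 ≤ 1 ⇒ ∈ W
candidate 3: n = (3, 1, -1, 2) → π⊥ ≈ (+3.7071, +3.1213); max(|x|,|y|,|x±y|/√2) = 4.8284 > 1 ⇒ ∉ W
candidate 4: n = (-1, 2, -2, 1) → π⊥ ≈ (-1.7071, +4.1213); max(|x|,|y|,|x±y|/√2) = 4.1213 > 1 ⇒ ∉ W
candidate 5: n = (1, -1, -1, 1) → π⊥ ≈ (+2.4142, +1.0000); max(|x|,|y|,|x±y|/√2) = 2.4142 > 1 ⇒ ∉ W
candidate 6: n = (-3, -2, 0, -3) → π⊥ ≈ (-3.7071, -3.5355); max(|x|,|y|,|x±y|/√2) = 5.1213 > 1 ⇒ ∉ W
candidate 7: n = (0, 1, 1, -1) → π⊥ ≈ (-1.4142, -1.0000); max(|x|,|y|,|x±y|/√2) = 1.7071 > 1 ⇒ ∉ W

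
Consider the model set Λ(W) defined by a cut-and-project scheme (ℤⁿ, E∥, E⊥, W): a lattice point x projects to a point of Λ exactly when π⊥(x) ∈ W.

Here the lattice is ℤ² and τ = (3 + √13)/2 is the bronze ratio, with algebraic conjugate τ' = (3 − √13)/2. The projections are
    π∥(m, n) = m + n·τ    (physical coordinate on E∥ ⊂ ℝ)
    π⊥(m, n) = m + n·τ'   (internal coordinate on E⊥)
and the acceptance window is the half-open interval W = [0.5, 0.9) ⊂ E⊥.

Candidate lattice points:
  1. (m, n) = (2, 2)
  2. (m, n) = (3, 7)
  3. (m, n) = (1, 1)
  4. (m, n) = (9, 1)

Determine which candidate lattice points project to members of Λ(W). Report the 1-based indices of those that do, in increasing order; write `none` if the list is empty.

2, 3

τ' = (3−√13)/2 ≈ -0.30278.
[1] lift (2,2): star map gives 1.39445; window check 0.5 ≤ 1.39445 < 0.9 is false → out
[2] lift (3,7): star map gives 0.88057; window check 0.5 ≤ 0.88057 < 0.9 is true → IN Λ
[3] lift (1,1): star map gives 0.69722; window check 0.5 ≤ 0.69722 < 0.9 is true → IN Λ
[4] lift (9,1): star map gives 8.69722; window check 0.5 ≤ 8.69722 < 0.9 is false → out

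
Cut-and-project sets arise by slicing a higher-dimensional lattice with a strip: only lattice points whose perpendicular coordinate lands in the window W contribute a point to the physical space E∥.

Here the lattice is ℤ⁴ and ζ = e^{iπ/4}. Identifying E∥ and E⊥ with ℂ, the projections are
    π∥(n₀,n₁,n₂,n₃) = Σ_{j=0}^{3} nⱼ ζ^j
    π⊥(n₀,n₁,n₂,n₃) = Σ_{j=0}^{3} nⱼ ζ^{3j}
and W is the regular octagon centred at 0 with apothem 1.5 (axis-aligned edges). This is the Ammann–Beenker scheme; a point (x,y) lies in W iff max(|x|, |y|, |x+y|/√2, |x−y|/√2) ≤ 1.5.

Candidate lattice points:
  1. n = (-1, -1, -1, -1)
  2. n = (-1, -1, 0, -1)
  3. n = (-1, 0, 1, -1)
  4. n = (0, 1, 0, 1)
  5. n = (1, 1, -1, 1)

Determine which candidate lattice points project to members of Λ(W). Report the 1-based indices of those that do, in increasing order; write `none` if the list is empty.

Internal map: ζ^{3j} for j=0..3 gives (1,0), (−√2/2,√2/2), (0,−1), (√2/2,√2/2).
candidate 1: n = (-1, -1, -1, -1) → π⊥ ≈ (-1.00000, -0.41421); max(|x|,|y|,|x±y|/√2) = 1.00000 ≤ 1.5 ⇒ ∈ W
candidate 2: n = (-1, -1, 0, -1) → π⊥ ≈ (-1.00000, -1.41421); max(|x|,|y|,|x±y|/√2) = 1.70711 > 1.5 ⇒ ∉ W
candidate 3: n = (-1, 0, 1, -1) → π⊥ ≈ (-1.70711, -1.70711); max(|x|,|y|,|x±y|/√2) = 2.41421 > 1.5 ⇒ ∉ W
candidate 4: n = (0, 1, 0, 1) → π⊥ ≈ (+0.00000, +1.41421); max(|x|,|y|,|x±y|/√2) = 1.41421 ≤ 1.5 ⇒ ∈ W
candidate 5: n = (1, 1, -1, 1) → π⊥ ≈ (+1.00000, +2.41421); max(|x|,|y|,|x±y|/√2) = 2.41421 > 1.5 ⇒ ∉ W

1, 4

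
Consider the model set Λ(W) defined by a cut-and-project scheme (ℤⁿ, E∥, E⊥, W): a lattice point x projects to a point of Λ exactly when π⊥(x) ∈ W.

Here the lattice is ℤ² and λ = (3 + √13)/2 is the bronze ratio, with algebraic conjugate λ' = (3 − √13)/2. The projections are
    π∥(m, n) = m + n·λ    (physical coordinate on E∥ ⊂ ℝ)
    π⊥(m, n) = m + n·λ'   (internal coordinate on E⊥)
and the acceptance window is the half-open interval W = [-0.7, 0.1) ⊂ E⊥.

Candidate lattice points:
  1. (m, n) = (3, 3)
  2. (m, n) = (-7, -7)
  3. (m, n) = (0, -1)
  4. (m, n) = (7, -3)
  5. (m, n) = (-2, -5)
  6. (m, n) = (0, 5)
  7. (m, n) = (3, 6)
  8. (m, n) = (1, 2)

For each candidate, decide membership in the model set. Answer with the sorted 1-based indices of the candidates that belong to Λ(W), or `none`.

5

λ' = (3−√13)/2 ≈ -0.30278.
#1 (3,3): internal coord 3 + (3)·λ' = +2.09167; +2.09167 ∉ [-0.7, 0.1) → out
#2 (-7,-7): internal coord -7 + (-7)·λ' = -4.88057; -4.88057 ∉ [-0.7, 0.1) → out
#3 (0,-1): internal coord 0 + (-1)·λ' = +0.30278; +0.30278 ∉ [-0.7, 0.1) → out
#4 (7,-3): internal coord 7 + (-3)·λ' = +7.90833; +7.90833 ∉ [-0.7, 0.1) → out
#5 (-2,-5): internal coord -2 + (-5)·λ' = -0.48612; -0.48612 ∈ [-0.7, 0.1) → IN Λ
#6 (0,5): internal coord 0 + (5)·λ' = -1.51388; -1.51388 ∉ [-0.7, 0.1) → out
#7 (3,6): internal coord 3 + (6)·λ' = +1.18335; +1.18335 ∉ [-0.7, 0.1) → out
#8 (1,2): internal coord 1 + (2)·λ' = +0.39445; +0.39445 ∉ [-0.7, 0.1) → out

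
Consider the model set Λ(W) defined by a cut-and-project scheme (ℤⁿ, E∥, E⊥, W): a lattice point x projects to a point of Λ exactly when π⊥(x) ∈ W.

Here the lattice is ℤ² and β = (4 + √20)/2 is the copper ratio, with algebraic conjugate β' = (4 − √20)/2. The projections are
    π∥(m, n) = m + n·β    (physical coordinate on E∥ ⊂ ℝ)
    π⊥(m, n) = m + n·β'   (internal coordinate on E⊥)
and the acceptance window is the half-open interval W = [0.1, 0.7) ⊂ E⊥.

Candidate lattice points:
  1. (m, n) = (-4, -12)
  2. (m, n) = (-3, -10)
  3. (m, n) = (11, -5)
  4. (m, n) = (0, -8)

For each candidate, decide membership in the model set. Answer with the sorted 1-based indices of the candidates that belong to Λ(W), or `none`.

Numerically β ≈ 4.236068 and β' = −1/β ≈ -0.236068.
candidate 1: (m,n)=(-4,-12) → π∥ = -4-12·β ≈ -54.832816, π⊥ = -4-12·β' ≈ -1.167184 ∉ [0.1, 0.7) ⇒ out
candidate 2: (m,n)=(-3,-10) → π∥ = -3-10·β ≈ -45.360680, π⊥ = -3-10·β' ≈ -0.639320 ∉ [0.1, 0.7) ⇒ out
candidate 3: (m,n)=(11,-5) → π∥ = 11-5·β ≈ -10.180340, π⊥ = 11-5·β' ≈ 12.180340 ∉ [0.1, 0.7) ⇒ out
candidate 4: (m,n)=(0,-8) → π∥ = 0-8·β ≈ -33.888544, π⊥ = 0-8·β' ≈ 1.888544 ∉ [0.1, 0.7) ⇒ out

none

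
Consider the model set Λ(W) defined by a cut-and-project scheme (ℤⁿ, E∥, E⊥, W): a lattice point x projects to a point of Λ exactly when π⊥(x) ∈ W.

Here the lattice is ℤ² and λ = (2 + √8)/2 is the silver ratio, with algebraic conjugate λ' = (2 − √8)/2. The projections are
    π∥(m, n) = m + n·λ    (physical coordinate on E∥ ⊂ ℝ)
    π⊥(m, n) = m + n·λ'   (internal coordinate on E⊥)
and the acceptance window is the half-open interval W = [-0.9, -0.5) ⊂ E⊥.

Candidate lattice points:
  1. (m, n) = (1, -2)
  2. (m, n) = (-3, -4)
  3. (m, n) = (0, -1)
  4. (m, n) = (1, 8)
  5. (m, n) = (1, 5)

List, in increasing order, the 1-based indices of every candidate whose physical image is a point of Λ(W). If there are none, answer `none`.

Compute λ' = (2−√8)/2 = -0.414214, so π⊥(m,n) = m -0.414214·n.
#1 (1,-2): internal coord 1 + (-2)·λ' = +1.828427; +1.828427 ∉ [-0.9, -0.5) → out
#2 (-3,-4): internal coord -3 + (-4)·λ' = -1.343146; -1.343146 ∉ [-0.9, -0.5) → out
#3 (0,-1): internal coord 0 + (-1)·λ' = +0.414214; +0.414214 ∉ [-0.9, -0.5) → out
#4 (1,8): internal coord 1 + (8)·λ' = -2.313708; -2.313708 ∉ [-0.9, -0.5) → out
#5 (1,5): internal coord 1 + (5)·λ' = -1.071068; -1.071068 ∉ [-0.9, -0.5) → out

none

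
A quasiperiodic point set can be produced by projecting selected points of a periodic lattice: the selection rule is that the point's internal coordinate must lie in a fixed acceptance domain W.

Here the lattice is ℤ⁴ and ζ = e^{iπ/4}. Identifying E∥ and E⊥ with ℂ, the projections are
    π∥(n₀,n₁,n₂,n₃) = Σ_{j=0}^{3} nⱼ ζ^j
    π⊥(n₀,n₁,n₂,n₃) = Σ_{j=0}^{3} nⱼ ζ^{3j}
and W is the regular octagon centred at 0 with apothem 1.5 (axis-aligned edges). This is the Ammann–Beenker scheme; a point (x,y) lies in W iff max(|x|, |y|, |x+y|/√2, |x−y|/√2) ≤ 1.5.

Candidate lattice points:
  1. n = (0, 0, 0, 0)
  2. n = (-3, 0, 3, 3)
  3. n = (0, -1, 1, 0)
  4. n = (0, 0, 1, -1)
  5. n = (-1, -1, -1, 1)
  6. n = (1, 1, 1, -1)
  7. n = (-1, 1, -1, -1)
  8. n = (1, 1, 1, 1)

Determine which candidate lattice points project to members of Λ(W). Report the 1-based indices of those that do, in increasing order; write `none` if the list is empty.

1, 2, 5, 6, 8

π⊥(n) = n₀ + n₁ζ³ + n₂ζ⁶ + n₃ζ⁹ where ζ = e^{iπ/4}.
#1 (0, 0, 0, 0): internal (0.0000, 0.0000); octagon support 0.0000 vs apothem 1.5 → ∈ W
#2 (-3, 0, 3, 3): internal (-0.8787, -0.8787); octagon support 1.2426 vs apothem 1.5 → ∈ W
#3 (0, -1, 1, 0): internal (0.7071, -1.7071); octagon support 1.7071 vs apothem 1.5 → ∉ W
#4 (0, 0, 1, -1): internal (-0.7071, -1.7071); octagon support 1.7071 vs apothem 1.5 → ∉ W
#5 (-1, -1, -1, 1): internal (0.4142, 1.0000); octagon support 1.0000 vs apothem 1.5 → ∈ W
#6 (1, 1, 1, -1): internal (-0.4142, -1.0000); octagon support 1.0000 vs apothem 1.5 → ∈ W
#7 (-1, 1, -1, -1): internal (-2.4142, 1.0000); octagon support 2.4142 vs apothem 1.5 → ∉ W
#8 (1, 1, 1, 1): internal (1.0000, 0.4142); octagon support 1.0000 vs apothem 1.5 → ∈ W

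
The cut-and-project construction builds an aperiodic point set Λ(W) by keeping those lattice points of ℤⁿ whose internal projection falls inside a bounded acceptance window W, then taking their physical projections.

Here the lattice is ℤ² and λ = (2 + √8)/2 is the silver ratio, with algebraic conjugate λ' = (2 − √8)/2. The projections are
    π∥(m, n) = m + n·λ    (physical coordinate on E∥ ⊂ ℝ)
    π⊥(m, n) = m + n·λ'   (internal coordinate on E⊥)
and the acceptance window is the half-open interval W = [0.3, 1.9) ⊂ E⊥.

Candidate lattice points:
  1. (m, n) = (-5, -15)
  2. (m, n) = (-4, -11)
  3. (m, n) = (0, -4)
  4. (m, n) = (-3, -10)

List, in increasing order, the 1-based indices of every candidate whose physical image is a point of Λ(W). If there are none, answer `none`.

Compute λ' = (2−√8)/2 = -0.41421, so π⊥(m,n) = m -0.41421·n.
[1] lift (-5,-15): star map gives 1.21320; window check 0.3 ≤ 1.21320 < 1.9 is true → IN Λ
[2] lift (-4,-11): star map gives 0.55635; window check 0.3 ≤ 0.55635 < 1.9 is true → IN Λ
[3] lift (0,-4): star map gives 1.65685; window check 0.3 ≤ 1.65685 < 1.9 is true → IN Λ
[4] lift (-3,-10): star map gives 1.14214; window check 0.3 ≤ 1.14214 < 1.9 is true → IN Λ

1, 2, 3, 4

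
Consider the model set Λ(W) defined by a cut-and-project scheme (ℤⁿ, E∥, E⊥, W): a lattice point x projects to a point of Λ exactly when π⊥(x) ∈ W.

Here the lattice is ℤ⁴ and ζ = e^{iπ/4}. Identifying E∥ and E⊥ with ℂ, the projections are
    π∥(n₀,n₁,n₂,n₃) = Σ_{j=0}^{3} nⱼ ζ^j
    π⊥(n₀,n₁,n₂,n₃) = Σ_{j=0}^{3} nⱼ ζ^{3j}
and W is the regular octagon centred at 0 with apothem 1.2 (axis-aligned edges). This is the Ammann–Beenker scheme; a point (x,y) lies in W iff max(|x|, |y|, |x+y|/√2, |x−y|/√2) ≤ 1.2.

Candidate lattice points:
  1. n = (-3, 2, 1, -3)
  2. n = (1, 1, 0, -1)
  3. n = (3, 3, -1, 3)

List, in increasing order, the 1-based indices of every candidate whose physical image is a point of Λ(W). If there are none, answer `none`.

2

With ζ = e^{iπ/4} the internal vectors are ζ^0,ζ^3,ζ^6,ζ^9.
#1 (-3, 2, 1, -3): internal (-6.53553, -1.70711); octagon support 6.53553 vs apothem 1.2 → ∉ W
#2 (1, 1, 0, -1): internal (-0.41421, 0.00000); octagon support 0.41421 vs apothem 1.2 → ∈ W
#3 (3, 3, -1, 3): internal (3.00000, 5.24264); octagon support 5.82843 vs apothem 1.2 → ∉ W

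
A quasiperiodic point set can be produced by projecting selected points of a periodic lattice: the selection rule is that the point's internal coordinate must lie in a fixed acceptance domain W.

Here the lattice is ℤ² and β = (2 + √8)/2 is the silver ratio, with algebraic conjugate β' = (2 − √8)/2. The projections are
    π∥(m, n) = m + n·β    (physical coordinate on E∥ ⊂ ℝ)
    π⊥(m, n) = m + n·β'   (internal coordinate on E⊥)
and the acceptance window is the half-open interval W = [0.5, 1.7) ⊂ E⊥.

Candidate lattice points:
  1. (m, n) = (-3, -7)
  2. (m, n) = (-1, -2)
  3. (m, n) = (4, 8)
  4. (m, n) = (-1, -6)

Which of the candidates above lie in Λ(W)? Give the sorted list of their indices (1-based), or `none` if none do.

3, 4

Numerically β ≈ 2.4142 and β' = −1/β ≈ -0.4142.
candidate 1: (m,n)=(-3,-7) → π∥ = -3-7·β ≈ -19.8995, π⊥ = -3-7·β' ≈ -0.1005 ∉ [0.5, 1.7) ⇒ out
candidate 2: (m,n)=(-1,-2) → π∥ = -1-2·β ≈ -5.8284, π⊥ = -1-2·β' ≈ -0.1716 ∉ [0.5, 1.7) ⇒ out
candidate 3: (m,n)=(4,8) → π∥ = 4+8·β ≈ 23.3137, π⊥ = 4+8·β' ≈ 0.6863 ∈ [0.5, 1.7) ⇒ IN Λ
candidate 4: (m,n)=(-1,-6) → π∥ = -1-6·β ≈ -15.4853, π⊥ = -1-6·β' ≈ 1.4853 ∈ [0.5, 1.7) ⇒ IN Λ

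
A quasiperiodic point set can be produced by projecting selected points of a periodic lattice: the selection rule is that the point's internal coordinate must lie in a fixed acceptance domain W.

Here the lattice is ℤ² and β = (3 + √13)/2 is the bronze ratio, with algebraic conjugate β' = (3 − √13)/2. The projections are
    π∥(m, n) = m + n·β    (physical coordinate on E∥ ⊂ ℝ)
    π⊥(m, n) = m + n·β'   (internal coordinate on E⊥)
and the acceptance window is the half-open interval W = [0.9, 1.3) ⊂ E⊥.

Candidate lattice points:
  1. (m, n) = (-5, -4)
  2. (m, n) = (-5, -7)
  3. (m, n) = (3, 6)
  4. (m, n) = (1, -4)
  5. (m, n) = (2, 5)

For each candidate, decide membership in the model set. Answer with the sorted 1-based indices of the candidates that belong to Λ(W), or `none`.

Numerically β ≈ 3.3028 and β' = −1/β ≈ -0.3028.
candidate 1: (m,n)=(-5,-4) → π∥ = -5-4·β ≈ -18.2111, π⊥ = -5-4·β' ≈ -3.7889 ∉ [0.9, 1.3) ⇒ out
candidate 2: (m,n)=(-5,-7) → π∥ = -5-7·β ≈ -28.1194, π⊥ = -5-7·β' ≈ -2.8806 ∉ [0.9, 1.3) ⇒ out
candidate 3: (m,n)=(3,6) → π∥ = 3+6·β ≈ 22.8167, π⊥ = 3+6·β' ≈ 1.1833 ∈ [0.9, 1.3) ⇒ IN Λ
candidate 4: (m,n)=(1,-4) → π∥ = 1-4·β ≈ -12.2111, π⊥ = 1-4·β' ≈ 2.2111 ∉ [0.9, 1.3) ⇒ out
candidate 5: (m,n)=(2,5) → π∥ = 2+5·β ≈ 18.5139, π⊥ = 2+5·β' ≈ 0.4861 ∉ [0.9, 1.3) ⇒ out

3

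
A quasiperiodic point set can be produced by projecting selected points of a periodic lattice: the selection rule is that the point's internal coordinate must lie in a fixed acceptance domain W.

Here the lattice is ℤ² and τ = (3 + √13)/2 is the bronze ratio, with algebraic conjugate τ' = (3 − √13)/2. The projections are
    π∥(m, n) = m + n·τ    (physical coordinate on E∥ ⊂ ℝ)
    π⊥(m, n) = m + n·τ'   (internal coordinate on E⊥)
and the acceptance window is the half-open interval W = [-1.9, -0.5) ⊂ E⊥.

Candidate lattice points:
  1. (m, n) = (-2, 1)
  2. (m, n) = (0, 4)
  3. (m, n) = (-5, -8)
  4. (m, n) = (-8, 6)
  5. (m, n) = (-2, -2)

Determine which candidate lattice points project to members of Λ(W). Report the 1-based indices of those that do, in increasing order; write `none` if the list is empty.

2, 5

τ' = (3−√13)/2 ≈ -0.30278.
candidate 1: (m,n)=(-2,1) → π∥ = -2+1·τ ≈ 1.30278, π⊥ = -2+1·τ' ≈ -2.30278 ∉ [-1.9, -0.5) ⇒ out
candidate 2: (m,n)=(0,4) → π∥ = 0+4·τ ≈ 13.21110, π⊥ = 0+4·τ' ≈ -1.21110 ∈ [-1.9, -0.5) ⇒ IN Λ
candidate 3: (m,n)=(-5,-8) → π∥ = -5-8·τ ≈ -31.42221, π⊥ = -5-8·τ' ≈ -2.57779 ∉ [-1.9, -0.5) ⇒ out
candidate 4: (m,n)=(-8,6) → π∥ = -8+6·τ ≈ 11.81665, π⊥ = -8+6·τ' ≈ -9.81665 ∉ [-1.9, -0.5) ⇒ out
candidate 5: (m,n)=(-2,-2) → π∥ = -2-2·τ ≈ -8.60555, π⊥ = -2-2·τ' ≈ -1.39445 ∈ [-1.9, -0.5) ⇒ IN Λ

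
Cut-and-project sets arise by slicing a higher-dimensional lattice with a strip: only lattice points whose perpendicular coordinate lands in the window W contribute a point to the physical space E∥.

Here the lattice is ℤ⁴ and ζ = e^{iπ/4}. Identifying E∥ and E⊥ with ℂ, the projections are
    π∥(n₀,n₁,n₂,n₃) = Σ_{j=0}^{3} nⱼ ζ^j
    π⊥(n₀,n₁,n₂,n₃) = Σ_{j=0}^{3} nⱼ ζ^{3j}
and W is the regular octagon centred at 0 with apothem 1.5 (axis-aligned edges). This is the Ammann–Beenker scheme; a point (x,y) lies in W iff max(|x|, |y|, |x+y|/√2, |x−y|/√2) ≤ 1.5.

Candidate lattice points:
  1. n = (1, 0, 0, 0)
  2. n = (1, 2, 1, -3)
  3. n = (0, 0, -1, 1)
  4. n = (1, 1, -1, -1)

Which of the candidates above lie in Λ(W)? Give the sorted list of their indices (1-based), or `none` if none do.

With ζ = e^{iπ/4} the internal vectors are ζ^0,ζ^3,ζ^6,ζ^9.
candidate 1: n = (1, 0, 0, 0) → π⊥ ≈ (+1.0000, +0.0000); max(|x|,|y|,|x±y|/√2) = 1.0000 ≤ 1.5 ⇒ ∈ W
candidate 2: n = (1, 2, 1, -3) → π⊥ ≈ (-2.5355, -1.7071); max(|x|,|y|,|x±y|/√2) = 3.0000 > 1.5 ⇒ ∉ W
candidate 3: n = (0, 0, -1, 1) → π⊥ ≈ (+0.7071, +1.7071); max(|x|,|y|,|x±y|/√2) = 1.7071 > 1.5 ⇒ ∉ W
candidate 4: n = (1, 1, -1, -1) → π⊥ ≈ (-0.4142, +1.0000); max(|x|,|y|,|x±y|/√2) = 1.0000 ≤ 1.5 ⇒ ∈ W

1, 4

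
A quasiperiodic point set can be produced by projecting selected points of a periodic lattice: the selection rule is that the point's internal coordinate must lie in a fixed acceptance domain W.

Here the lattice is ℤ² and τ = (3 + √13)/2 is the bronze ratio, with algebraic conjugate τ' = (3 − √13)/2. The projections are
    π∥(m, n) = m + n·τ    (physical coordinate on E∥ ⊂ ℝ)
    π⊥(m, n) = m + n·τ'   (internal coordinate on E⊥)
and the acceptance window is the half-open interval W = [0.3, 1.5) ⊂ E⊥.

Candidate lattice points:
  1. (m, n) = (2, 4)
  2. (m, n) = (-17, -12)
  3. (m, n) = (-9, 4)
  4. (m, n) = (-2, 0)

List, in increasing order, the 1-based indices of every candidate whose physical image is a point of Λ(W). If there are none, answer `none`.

Compute τ' = (3−√13)/2 = -0.30278, so π⊥(m,n) = m -0.30278·n.
[1] lift (2,4): star map gives 0.78890; window check 0.3 ≤ 0.78890 < 1.5 is true → IN Λ
[2] lift (-17,-12): star map gives -13.36669; window check 0.3 ≤ -13.36669 < 1.5 is false → out
[3] lift (-9,4): star map gives -10.21110; window check 0.3 ≤ -10.21110 < 1.5 is false → out
[4] lift (-2,0): star map gives -2.00000; window check 0.3 ≤ -2.00000 < 1.5 is false → out

1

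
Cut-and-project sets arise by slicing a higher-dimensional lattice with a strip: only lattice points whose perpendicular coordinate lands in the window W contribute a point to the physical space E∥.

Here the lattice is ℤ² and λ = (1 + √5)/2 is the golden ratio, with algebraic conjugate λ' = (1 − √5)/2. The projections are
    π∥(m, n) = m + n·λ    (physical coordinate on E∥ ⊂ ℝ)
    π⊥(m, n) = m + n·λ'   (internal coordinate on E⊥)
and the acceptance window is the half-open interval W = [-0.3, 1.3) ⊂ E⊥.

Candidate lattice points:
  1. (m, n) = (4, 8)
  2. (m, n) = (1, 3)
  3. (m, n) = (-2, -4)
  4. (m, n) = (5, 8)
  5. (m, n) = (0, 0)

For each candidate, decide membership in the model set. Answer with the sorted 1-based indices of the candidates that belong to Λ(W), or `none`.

3, 4, 5

Compute λ' = (1−√5)/2 = -0.6180, so π⊥(m,n) = m -0.6180·n.
[1] lift (4,8): star map gives -0.9443; window check -0.3 ≤ -0.9443 < 1.3 is false → out
[2] lift (1,3): star map gives -0.8541; window check -0.3 ≤ -0.8541 < 1.3 is false → out
[3] lift (-2,-4): star map gives 0.4721; window check -0.3 ≤ 0.4721 < 1.3 is true → IN Λ
[4] lift (5,8): star map gives 0.0557; window check -0.3 ≤ 0.0557 < 1.3 is true → IN Λ
[5] lift (0,0): star map gives 0.0000; window check -0.3 ≤ 0.0000 < 1.3 is true → IN Λ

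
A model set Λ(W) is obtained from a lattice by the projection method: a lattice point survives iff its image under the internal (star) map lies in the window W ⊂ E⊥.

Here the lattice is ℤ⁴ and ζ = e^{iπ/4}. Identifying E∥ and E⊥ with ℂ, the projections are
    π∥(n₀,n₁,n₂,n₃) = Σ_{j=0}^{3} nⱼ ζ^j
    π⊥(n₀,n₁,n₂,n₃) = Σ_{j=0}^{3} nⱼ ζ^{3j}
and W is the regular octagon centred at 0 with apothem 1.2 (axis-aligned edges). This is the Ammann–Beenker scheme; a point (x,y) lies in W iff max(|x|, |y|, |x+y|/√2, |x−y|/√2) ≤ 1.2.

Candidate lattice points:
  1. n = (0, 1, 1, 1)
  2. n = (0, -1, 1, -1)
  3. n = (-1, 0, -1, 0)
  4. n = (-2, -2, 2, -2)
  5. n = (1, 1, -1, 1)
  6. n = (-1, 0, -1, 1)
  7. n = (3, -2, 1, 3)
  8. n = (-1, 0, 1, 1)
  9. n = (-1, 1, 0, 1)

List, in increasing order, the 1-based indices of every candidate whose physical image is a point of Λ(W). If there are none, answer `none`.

Internal map: ζ^{3j} for j=0..3 gives (1,0), (−√2/2,√2/2), (0,−1), (√2/2,√2/2).
candidate 1: n = (0, 1, 1, 1) → π⊥ ≈ (+0.00000, +0.41421); max(|x|,|y|,|x±y|/√2) = 0.41421 ≤ 1.2 ⇒ ∈ W
candidate 2: n = (0, -1, 1, -1) → π⊥ ≈ (+0.00000, -2.41421); max(|x|,|y|,|x±y|/√2) = 2.41421 > 1.2 ⇒ ∉ W
candidate 3: n = (-1, 0, -1, 0) → π⊥ ≈ (-1.00000, +1.00000); max(|x|,|y|,|x±y|/√2) = 1.41421 > 1.2 ⇒ ∉ W
candidate 4: n = (-2, -2, 2, -2) → π⊥ ≈ (-2.00000, -4.82843); max(|x|,|y|,|x±y|/√2) = 4.82843 > 1.2 ⇒ ∉ W
candidate 5: n = (1, 1, -1, 1) → π⊥ ≈ (+1.00000, +2.41421); max(|x|,|y|,|x±y|/√2) = 2.41421 > 1.2 ⇒ ∉ W
candidate 6: n = (-1, 0, -1, 1) → π⊥ ≈ (-0.29289, +1.70711); max(|x|,|y|,|x±y|/√2) = 1.70711 > 1.2 ⇒ ∉ W
candidate 7: n = (3, -2, 1, 3) → π⊥ ≈ (+6.53553, -0.29289); max(|x|,|y|,|x±y|/√2) = 6.53553 > 1.2 ⇒ ∉ W
candidate 8: n = (-1, 0, 1, 1) → π⊥ ≈ (-0.29289, -0.29289); max(|x|,|y|,|x±y|/√2) = 0.41421 ≤ 1.2 ⇒ ∈ W
candidate 9: n = (-1, 1, 0, 1) → π⊥ ≈ (-1.00000, +1.41421); max(|x|,|y|,|x±y|/√2) = 1.70711 > 1.2 ⇒ ∉ W

1, 8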